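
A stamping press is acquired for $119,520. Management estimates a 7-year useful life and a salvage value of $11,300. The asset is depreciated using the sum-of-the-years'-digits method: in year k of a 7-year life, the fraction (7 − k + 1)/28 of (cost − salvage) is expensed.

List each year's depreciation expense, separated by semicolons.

Depreciable base = $119,520 − $11,300 = $108,220.
Sum of the years' digits = 7+6+5+4+3+2+1 = 28.
Year 1: $108,220 × 7/28 = $27,055. Book value $92,465.
Year 2: $108,220 × 6/28 = $23,190. Book value $69,275.
Year 3: $108,220 × 5/28 = $19,325. Book value $49,950.
Year 4: $108,220 × 4/28 = $15,460. Book value $34,490.
Year 5: $108,220 × 3/28 = $11,595. Book value $22,895.
Year 6: $108,220 × 2/28 = $7,730. Book value $15,165.
Year 7: $108,220 × 1/28 = $3,865. Book value $11,300.

$27,055; $23,190; $19,325; $15,460; $11,595; $7,730; $3,865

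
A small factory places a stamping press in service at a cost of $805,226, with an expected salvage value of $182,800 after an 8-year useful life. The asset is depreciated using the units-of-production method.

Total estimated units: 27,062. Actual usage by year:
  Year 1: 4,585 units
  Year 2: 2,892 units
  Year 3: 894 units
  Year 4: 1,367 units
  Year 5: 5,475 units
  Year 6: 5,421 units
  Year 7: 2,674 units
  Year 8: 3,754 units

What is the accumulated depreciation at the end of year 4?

Depreciable base = $805,226 − $182,800 = $622,426.
Rate = $622,426 / 27,062 units = $23 per unit.
Year 1: 4,585 × $23 = $105,455. Book value $699,771.
Year 2: 2,892 × $23 = $66,516. Book value $633,255.
Year 3: 894 × $23 = $20,562. Book value $612,693.
Year 4: 1,367 × $23 = $31,441. Book value $581,252.
Accumulated through year 4 = $805,226 − $581,252 = $223,974.

$223,974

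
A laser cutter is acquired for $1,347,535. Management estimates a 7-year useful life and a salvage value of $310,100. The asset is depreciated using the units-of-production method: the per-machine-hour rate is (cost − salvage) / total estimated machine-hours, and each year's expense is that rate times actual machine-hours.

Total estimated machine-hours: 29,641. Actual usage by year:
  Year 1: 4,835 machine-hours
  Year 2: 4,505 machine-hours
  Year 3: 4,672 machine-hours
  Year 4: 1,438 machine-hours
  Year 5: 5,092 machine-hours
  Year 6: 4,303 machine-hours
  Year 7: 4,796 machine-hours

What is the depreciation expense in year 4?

$50,330

Depreciable base = $1,347,535 − $310,100 = $1,037,435.
Rate = $1,037,435 / 29,641 machine-hours = $35 per machine-hour.
Year 1: 4,835 × $35 = $169,225. Book value $1,178,310.
Year 2: 4,505 × $35 = $157,675. Book value $1,020,635.
Year 3: 4,672 × $35 = $163,520. Book value $857,115.
Year 4: 1,438 × $35 = $50,330. Book value $806,785.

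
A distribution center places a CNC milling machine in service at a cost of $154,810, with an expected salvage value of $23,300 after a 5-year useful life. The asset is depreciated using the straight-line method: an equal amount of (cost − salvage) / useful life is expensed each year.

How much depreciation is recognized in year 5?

Depreciable base = $154,810 − $23,300 = $131,510.
Annual expense = $131,510 / 5 = $26,302.

$26,302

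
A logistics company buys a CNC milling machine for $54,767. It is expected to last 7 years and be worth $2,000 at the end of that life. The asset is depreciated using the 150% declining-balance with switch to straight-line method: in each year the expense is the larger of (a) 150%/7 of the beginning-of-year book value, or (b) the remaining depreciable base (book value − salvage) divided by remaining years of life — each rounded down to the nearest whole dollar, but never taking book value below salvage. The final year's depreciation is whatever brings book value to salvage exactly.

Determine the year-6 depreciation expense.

$6,142

Depreciable base = $54,767 − $2,000 = $52,767.
Year 1: DB = ⌊$54,767 × 150%/7⌋ = $11,735; SL = ⌊$52,767/7⌋ = $7,538 → take DB $11,735. Book value $43,032.
Year 2: DB = ⌊$43,032 × 150%/7⌋ = $9,221; SL = ⌊$41,032/6⌋ = $6,838 → take DB $9,221. Book value $33,811.
Year 3: DB = ⌊$33,811 × 150%/7⌋ = $7,245; SL = ⌊$31,811/5⌋ = $6,362 → take DB $7,245. Book value $26,566.
Year 4: DB = ⌊$26,566 × 150%/7⌋ = $5,692; SL = ⌊$24,566/4⌋ = $6,141 → take SL $6,141. Book value $20,425.
Year 5: DB = ⌊$20,425 × 150%/7⌋ = $4,376; SL = ⌊$18,425/3⌋ = $6,141 → take SL $6,141. Book value $14,284.
Year 6: DB = ⌊$14,284 × 150%/7⌋ = $3,060; SL = ⌊$12,284/2⌋ = $6,142 → take SL $6,142. Book value $8,142.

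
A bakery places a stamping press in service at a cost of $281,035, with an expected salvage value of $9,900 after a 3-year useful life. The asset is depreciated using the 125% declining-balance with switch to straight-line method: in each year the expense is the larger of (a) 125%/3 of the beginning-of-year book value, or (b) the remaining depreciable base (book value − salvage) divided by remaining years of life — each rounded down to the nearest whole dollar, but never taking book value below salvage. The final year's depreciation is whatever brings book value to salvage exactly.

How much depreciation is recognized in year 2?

$77,019

Depreciable base = $281,035 − $9,900 = $271,135.
Year 1: DB = ⌊$281,035 × 125%/3⌋ = $117,097; SL = ⌊$271,135/3⌋ = $90,378 → take DB $117,097. Book value $163,938.
Year 2: DB = ⌊$163,938 × 125%/3⌋ = $68,307; SL = ⌊$154,038/2⌋ = $77,019 → take SL $77,019. Book value $86,919.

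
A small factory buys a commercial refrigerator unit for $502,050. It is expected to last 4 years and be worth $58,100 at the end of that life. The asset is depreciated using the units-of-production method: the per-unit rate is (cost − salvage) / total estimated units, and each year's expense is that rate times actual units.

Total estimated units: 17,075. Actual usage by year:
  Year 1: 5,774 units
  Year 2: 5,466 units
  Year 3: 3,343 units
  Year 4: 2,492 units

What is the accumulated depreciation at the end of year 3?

Depreciable base = $502,050 − $58,100 = $443,950.
Rate = $443,950 / 17,075 units = $26 per unit.
Year 1: 5,774 × $26 = $150,124. Book value $351,926.
Year 2: 5,466 × $26 = $142,116. Book value $209,810.
Year 3: 3,343 × $26 = $86,918. Book value $122,892.
Accumulated through year 3 = $502,050 − $122,892 = $379,158.

$379,158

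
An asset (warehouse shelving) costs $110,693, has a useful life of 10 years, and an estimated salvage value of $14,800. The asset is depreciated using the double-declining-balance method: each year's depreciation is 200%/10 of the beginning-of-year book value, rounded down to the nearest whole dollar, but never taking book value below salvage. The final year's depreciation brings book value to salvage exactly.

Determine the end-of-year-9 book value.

Depreciable base = $110,693 − $14,800 = $95,893.
Year 1: ⌊$110,693 × 200%/10⌋ = $22,138. Book value $88,555.
Year 2: ⌊$88,555 × 200%/10⌋ = $17,711. Book value $70,844.
Year 3: ⌊$70,844 × 200%/10⌋ = $14,168. Book value $56,676.
Year 4: ⌊$56,676 × 200%/10⌋ = $11,335. Book value $45,341.
Year 5: ⌊$45,341 × 200%/10⌋ = $9,068. Book value $36,273.
Year 6: ⌊$36,273 × 200%/10⌋ = $7,254. Book value $29,019.
Year 7: ⌊$29,019 × 200%/10⌋ = $5,803. Book value $23,216.
Year 8: ⌊$23,216 × 200%/10⌋ = $4,643. Book value $18,573.
Year 9: ⌊$18,573 × 200%/10⌋ = $3,714. Book value $14,859.

$14,859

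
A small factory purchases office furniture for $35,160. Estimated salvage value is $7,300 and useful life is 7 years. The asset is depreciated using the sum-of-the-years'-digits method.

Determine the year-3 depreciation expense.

$4,975

Depreciable base = $35,160 − $7,300 = $27,860.
Sum of the years' digits = 7+6+5+4+3+2+1 = 28.
Year 1: $27,860 × 7/28 = $6,965. Book value $28,195.
Year 2: $27,860 × 6/28 = $5,970. Book value $22,225.
Year 3: $27,860 × 5/28 = $4,975. Book value $17,250.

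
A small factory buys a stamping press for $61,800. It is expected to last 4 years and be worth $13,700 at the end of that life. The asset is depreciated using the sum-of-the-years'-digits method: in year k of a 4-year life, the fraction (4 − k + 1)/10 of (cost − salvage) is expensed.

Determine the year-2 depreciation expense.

$14,430

Depreciable base = $61,800 − $13,700 = $48,100.
Sum of the years' digits = 4+3+2+1 = 10.
Year 1: $48,100 × 4/10 = $19,240. Book value $42,560.
Year 2: $48,100 × 3/10 = $14,430. Book value $28,130.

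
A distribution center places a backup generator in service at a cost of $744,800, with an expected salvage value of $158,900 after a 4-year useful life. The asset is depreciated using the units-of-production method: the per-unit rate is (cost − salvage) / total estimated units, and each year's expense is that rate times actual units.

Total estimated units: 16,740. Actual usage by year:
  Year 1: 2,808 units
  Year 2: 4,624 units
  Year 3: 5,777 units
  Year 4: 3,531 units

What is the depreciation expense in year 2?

Depreciable base = $744,800 − $158,900 = $585,900.
Rate = $585,900 / 16,740 units = $35 per unit.
Year 1: 2,808 × $35 = $98,280. Book value $646,520.
Year 2: 4,624 × $35 = $161,840. Book value $484,680.

$161,840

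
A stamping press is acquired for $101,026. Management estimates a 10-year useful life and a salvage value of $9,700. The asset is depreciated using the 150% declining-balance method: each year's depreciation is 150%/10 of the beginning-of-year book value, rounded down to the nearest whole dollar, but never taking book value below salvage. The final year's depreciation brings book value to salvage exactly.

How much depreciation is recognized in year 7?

Depreciable base = $101,026 − $9,700 = $91,326.
Year 1: ⌊$101,026 × 150%/10⌋ = $15,153. Book value $85,873.
Year 2: ⌊$85,873 × 150%/10⌋ = $12,880. Book value $72,993.
Year 3: ⌊$72,993 × 150%/10⌋ = $10,948. Book value $62,045.
Year 4: ⌊$62,045 × 150%/10⌋ = $9,306. Book value $52,739.
Year 5: ⌊$52,739 × 150%/10⌋ = $7,910. Book value $44,829.
Year 6: ⌊$44,829 × 150%/10⌋ = $6,724. Book value $38,105.
Year 7: ⌊$38,105 × 150%/10⌋ = $5,715. Book value $32,390.

$5,715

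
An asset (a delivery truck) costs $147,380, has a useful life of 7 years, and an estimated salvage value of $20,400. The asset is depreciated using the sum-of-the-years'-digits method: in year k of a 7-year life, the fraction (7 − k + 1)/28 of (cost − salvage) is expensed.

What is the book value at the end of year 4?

Depreciable base = $147,380 − $20,400 = $126,980.
Sum of the years' digits = 7+6+5+4+3+2+1 = 28.
Year 1: $126,980 × 7/28 = $31,745. Book value $115,635.
Year 2: $126,980 × 6/28 = $27,210. Book value $88,425.
Year 3: $126,980 × 5/28 = $22,675. Book value $65,750.
Year 4: $126,980 × 4/28 = $18,140. Book value $47,610.

$47,610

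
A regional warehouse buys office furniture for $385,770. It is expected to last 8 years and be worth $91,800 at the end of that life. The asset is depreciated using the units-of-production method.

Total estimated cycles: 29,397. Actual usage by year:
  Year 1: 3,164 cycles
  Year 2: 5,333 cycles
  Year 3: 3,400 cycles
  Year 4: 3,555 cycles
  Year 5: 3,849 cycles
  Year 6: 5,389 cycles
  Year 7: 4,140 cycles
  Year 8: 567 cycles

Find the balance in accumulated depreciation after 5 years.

Depreciable base = $385,770 − $91,800 = $293,970.
Rate = $293,970 / 29,397 cycles = $10 per cycle.
Year 1: 3,164 × $10 = $31,640. Book value $354,130.
Year 2: 5,333 × $10 = $53,330. Book value $300,800.
Year 3: 3,400 × $10 = $34,000. Book value $266,800.
Year 4: 3,555 × $10 = $35,550. Book value $231,250.
Year 5: 3,849 × $10 = $38,490. Book value $192,760.
Accumulated through year 5 = $385,770 − $192,760 = $193,010.

$193,010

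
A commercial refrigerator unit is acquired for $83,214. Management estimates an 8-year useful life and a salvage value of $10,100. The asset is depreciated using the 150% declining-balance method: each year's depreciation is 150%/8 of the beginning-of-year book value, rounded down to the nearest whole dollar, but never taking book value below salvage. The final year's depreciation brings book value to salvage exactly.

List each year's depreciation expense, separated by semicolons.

$15,602; $12,677; $10,300; $8,369; $6,799; $5,525; $4,489; $9,353

Depreciable base = $83,214 − $10,100 = $73,114.
Year 1: ⌊$83,214 × 150%/8⌋ = $15,602. Book value $67,612.
Year 2: ⌊$67,612 × 150%/8⌋ = $12,677. Book value $54,935.
Year 3: ⌊$54,935 × 150%/8⌋ = $10,300. Book value $44,635.
Year 4: ⌊$44,635 × 150%/8⌋ = $8,369. Book value $36,266.
Year 5: ⌊$36,266 × 150%/8⌋ = $6,799. Book value $29,467.
Year 6: ⌊$29,467 × 150%/8⌋ = $5,525. Book value $23,942.
Year 7: ⌊$23,942 × 150%/8⌋ = $4,489. Book value $19,453.
Year 8 (final): $19,453 − $10,100 = $9,353. Book value $10,100.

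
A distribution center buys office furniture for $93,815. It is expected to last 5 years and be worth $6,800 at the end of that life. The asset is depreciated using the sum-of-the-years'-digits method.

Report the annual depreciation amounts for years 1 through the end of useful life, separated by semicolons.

$29,005; $23,204; $17,403; $11,602; $5,801

Depreciable base = $93,815 − $6,800 = $87,015.
Sum of the years' digits = 5+4+3+2+1 = 15.
Year 1: $87,015 × 5/15 = $29,005. Book value $64,810.
Year 2: $87,015 × 4/15 = $23,204. Book value $41,606.
Year 3: $87,015 × 3/15 = $17,403. Book value $24,203.
Year 4: $87,015 × 2/15 = $11,602. Book value $12,601.
Year 5: $87,015 × 1/15 = $5,801. Book value $6,800.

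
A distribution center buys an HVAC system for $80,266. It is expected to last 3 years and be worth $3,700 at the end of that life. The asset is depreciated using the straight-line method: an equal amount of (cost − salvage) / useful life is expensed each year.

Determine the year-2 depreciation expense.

$25,522

Depreciable base = $80,266 − $3,700 = $76,566.
Annual expense = $76,566 / 3 = $25,522.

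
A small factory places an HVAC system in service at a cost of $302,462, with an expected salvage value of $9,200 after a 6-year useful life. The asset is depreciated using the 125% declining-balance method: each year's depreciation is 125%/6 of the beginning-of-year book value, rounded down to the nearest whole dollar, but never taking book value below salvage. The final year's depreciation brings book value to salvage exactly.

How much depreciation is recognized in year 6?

$84,857

Depreciable base = $302,462 − $9,200 = $293,262.
Year 1: ⌊$302,462 × 125%/6⌋ = $63,012. Book value $239,450.
Year 2: ⌊$239,450 × 125%/6⌋ = $49,885. Book value $189,565.
Year 3: ⌊$189,565 × 125%/6⌋ = $39,492. Book value $150,073.
Year 4: ⌊$150,073 × 125%/6⌋ = $31,265. Book value $118,808.
Year 5: ⌊$118,808 × 125%/6⌋ = $24,751. Book value $94,057.
Year 6 (final): $94,057 − $9,200 = $84,857. Book value $9,200.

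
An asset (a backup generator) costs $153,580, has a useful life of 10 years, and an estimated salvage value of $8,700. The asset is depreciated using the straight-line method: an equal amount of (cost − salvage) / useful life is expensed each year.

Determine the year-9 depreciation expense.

$14,488

Depreciable base = $153,580 − $8,700 = $144,880.
Annual expense = $144,880 / 10 = $14,488.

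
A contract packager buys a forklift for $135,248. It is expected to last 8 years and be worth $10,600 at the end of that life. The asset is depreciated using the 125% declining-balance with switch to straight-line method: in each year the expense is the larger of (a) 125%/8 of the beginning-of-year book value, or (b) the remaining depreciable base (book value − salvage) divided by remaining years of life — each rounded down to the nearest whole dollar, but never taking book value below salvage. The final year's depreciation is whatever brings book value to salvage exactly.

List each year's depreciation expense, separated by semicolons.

$21,132; $17,830; $15,044; $14,128; $14,128; $14,128; $14,129; $14,129

Depreciable base = $135,248 − $10,600 = $124,648.
Year 1: DB = ⌊$135,248 × 125%/8⌋ = $21,132; SL = ⌊$124,648/8⌋ = $15,581 → take DB $21,132. Book value $114,116.
Year 2: DB = ⌊$114,116 × 125%/8⌋ = $17,830; SL = ⌊$103,516/7⌋ = $14,788 → take DB $17,830. Book value $96,286.
Year 3: DB = ⌊$96,286 × 125%/8⌋ = $15,044; SL = ⌊$85,686/6⌋ = $14,281 → take DB $15,044. Book value $81,242.
Year 4: DB = ⌊$81,242 × 125%/8⌋ = $12,694; SL = ⌊$70,642/5⌋ = $14,128 → take SL $14,128. Book value $67,114.
Year 5: DB = ⌊$67,114 × 125%/8⌋ = $10,486; SL = ⌊$56,514/4⌋ = $14,128 → take SL $14,128. Book value $52,986.
Year 6: DB = ⌊$52,986 × 125%/8⌋ = $8,279; SL = ⌊$42,386/3⌋ = $14,128 → take SL $14,128. Book value $38,858.
Year 7: DB = ⌊$38,858 × 125%/8⌋ = $6,071; SL = ⌊$28,258/2⌋ = $14,129 → take SL $14,129. Book value $24,729.
Year 8 (final): $24,729 − $10,600 = $14,129. Book value $10,600.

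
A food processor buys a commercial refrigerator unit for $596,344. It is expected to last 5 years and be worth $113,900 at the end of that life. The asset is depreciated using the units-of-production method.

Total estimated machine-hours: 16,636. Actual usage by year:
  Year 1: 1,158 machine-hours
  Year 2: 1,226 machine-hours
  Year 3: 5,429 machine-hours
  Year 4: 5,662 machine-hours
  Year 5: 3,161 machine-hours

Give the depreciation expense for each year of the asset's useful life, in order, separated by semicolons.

$33,582; $35,554; $157,441; $164,198; $91,669

Depreciable base = $596,344 − $113,900 = $482,444.
Rate = $482,444 / 16,636 machine-hours = $29 per machine-hour.
Year 1: 1,158 × $29 = $33,582. Book value $562,762.
Year 2: 1,226 × $29 = $35,554. Book value $527,208.
Year 3: 5,429 × $29 = $157,441. Book value $369,767.
Year 4: 5,662 × $29 = $164,198. Book value $205,569.
Year 5: 3,161 × $29 = $91,669. Book value $113,900.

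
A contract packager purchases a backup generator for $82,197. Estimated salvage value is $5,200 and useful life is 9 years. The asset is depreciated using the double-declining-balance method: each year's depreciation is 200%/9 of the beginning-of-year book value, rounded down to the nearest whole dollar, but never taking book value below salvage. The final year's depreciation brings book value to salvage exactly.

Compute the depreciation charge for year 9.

$5,809

Depreciable base = $82,197 − $5,200 = $76,997.
Year 1: ⌊$82,197 × 200%/9⌋ = $18,266. Book value $63,931.
Year 2: ⌊$63,931 × 200%/9⌋ = $14,206. Book value $49,725.
Year 3: ⌊$49,725 × 200%/9⌋ = $11,050. Book value $38,675.
Year 4: ⌊$38,675 × 200%/9⌋ = $8,594. Book value $30,081.
Year 5: ⌊$30,081 × 200%/9⌋ = $6,684. Book value $23,397.
Year 6: ⌊$23,397 × 200%/9⌋ = $5,199. Book value $18,198.
Year 7: ⌊$18,198 × 200%/9⌋ = $4,044. Book value $14,154.
Year 8: ⌊$14,154 × 200%/9⌋ = $3,145. Book value $11,009.
Year 9 (final): $11,009 − $5,200 = $5,809. Book value $5,200.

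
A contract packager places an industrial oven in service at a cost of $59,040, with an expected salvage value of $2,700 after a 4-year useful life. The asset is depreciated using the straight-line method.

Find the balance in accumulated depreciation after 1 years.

$14,085

Depreciable base = $59,040 − $2,700 = $56,340.
Annual expense = $56,340 / 4 = $14,085.
End of year 1: book value $44,955.
Accumulated through year 1 = $59,040 − $44,955 = $14,085.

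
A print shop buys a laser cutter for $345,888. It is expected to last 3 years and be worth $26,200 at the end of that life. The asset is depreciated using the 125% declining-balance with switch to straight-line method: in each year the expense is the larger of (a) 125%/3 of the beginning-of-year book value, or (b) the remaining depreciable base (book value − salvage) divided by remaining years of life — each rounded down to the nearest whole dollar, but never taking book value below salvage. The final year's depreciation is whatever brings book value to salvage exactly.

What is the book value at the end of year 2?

Depreciable base = $345,888 − $26,200 = $319,688.
Year 1: DB = ⌊$345,888 × 125%/3⌋ = $144,120; SL = ⌊$319,688/3⌋ = $106,562 → take DB $144,120. Book value $201,768.
Year 2: DB = ⌊$201,768 × 125%/3⌋ = $84,070; SL = ⌊$175,568/2⌋ = $87,784 → take SL $87,784. Book value $113,984.

$113,984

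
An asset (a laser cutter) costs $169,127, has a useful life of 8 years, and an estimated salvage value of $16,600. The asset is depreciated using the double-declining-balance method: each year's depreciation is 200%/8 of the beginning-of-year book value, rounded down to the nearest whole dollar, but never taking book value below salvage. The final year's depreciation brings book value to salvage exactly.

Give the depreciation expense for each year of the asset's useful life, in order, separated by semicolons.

$42,281; $31,711; $23,783; $17,838; $13,378; $10,034; $7,525; $5,977

Depreciable base = $169,127 − $16,600 = $152,527.
Year 1: ⌊$169,127 × 200%/8⌋ = $42,281. Book value $126,846.
Year 2: ⌊$126,846 × 200%/8⌋ = $31,711. Book value $95,135.
Year 3: ⌊$95,135 × 200%/8⌋ = $23,783. Book value $71,352.
Year 4: ⌊$71,352 × 200%/8⌋ = $17,838. Book value $53,514.
Year 5: ⌊$53,514 × 200%/8⌋ = $13,378. Book value $40,136.
Year 6: ⌊$40,136 × 200%/8⌋ = $10,034. Book value $30,102.
Year 7: ⌊$30,102 × 200%/8⌋ = $7,525. Book value $22,577.
Year 8 (final): $22,577 − $16,600 = $5,977. Book value $16,600.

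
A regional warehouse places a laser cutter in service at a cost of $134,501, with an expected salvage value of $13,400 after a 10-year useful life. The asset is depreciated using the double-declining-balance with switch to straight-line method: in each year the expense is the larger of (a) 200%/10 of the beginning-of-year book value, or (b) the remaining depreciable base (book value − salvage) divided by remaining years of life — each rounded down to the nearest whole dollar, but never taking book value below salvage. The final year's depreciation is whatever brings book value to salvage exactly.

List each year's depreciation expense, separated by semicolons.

$26,900; $21,520; $17,216; $13,773; $11,018; $8,814; $7,052; $5,641; $4,583; $4,584

Depreciable base = $134,501 − $13,400 = $121,101.
Year 1: DB = ⌊$134,501 × 200%/10⌋ = $26,900; SL = ⌊$121,101/10⌋ = $12,110 → take DB $26,900. Book value $107,601.
Year 2: DB = ⌊$107,601 × 200%/10⌋ = $21,520; SL = ⌊$94,201/9⌋ = $10,466 → take DB $21,520. Book value $86,081.
Year 3: DB = ⌊$86,081 × 200%/10⌋ = $17,216; SL = ⌊$72,681/8⌋ = $9,085 → take DB $17,216. Book value $68,865.
Year 4: DB = ⌊$68,865 × 200%/10⌋ = $13,773; SL = ⌊$55,465/7⌋ = $7,923 → take DB $13,773. Book value $55,092.
Year 5: DB = ⌊$55,092 × 200%/10⌋ = $11,018; SL = ⌊$41,692/6⌋ = $6,948 → take DB $11,018. Book value $44,074.
Year 6: DB = ⌊$44,074 × 200%/10⌋ = $8,814; SL = ⌊$30,674/5⌋ = $6,134 → take DB $8,814. Book value $35,260.
Year 7: DB = ⌊$35,260 × 200%/10⌋ = $7,052; SL = ⌊$21,860/4⌋ = $5,465 → take DB $7,052. Book value $28,208.
Year 8: DB = ⌊$28,208 × 200%/10⌋ = $5,641; SL = ⌊$14,808/3⌋ = $4,936 → take DB $5,641. Book value $22,567.
Year 9: DB = ⌊$22,567 × 200%/10⌋ = $4,513; SL = ⌊$9,167/2⌋ = $4,583 → take SL $4,583. Book value $17,984.
Year 10 (final): $17,984 − $13,400 = $4,584. Book value $13,400.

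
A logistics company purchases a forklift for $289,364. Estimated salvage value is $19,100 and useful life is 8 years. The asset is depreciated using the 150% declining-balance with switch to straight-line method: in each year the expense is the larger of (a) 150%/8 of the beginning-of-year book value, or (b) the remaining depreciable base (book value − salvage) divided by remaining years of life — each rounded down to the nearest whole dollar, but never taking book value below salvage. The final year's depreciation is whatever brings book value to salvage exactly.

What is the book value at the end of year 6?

$72,605

Depreciable base = $289,364 − $19,100 = $270,264.
Year 1: DB = ⌊$289,364 × 150%/8⌋ = $54,255; SL = ⌊$270,264/8⌋ = $33,783 → take DB $54,255. Book value $235,109.
Year 2: DB = ⌊$235,109 × 150%/8⌋ = $44,082; SL = ⌊$216,009/7⌋ = $30,858 → take DB $44,082. Book value $191,027.
Year 3: DB = ⌊$191,027 × 150%/8⌋ = $35,817; SL = ⌊$171,927/6⌋ = $28,654 → take DB $35,817. Book value $155,210.
Year 4: DB = ⌊$155,210 × 150%/8⌋ = $29,101; SL = ⌊$136,110/5⌋ = $27,222 → take DB $29,101. Book value $126,109.
Year 5: DB = ⌊$126,109 × 150%/8⌋ = $23,645; SL = ⌊$107,009/4⌋ = $26,752 → take SL $26,752. Book value $99,357.
Year 6: DB = ⌊$99,357 × 150%/8⌋ = $18,629; SL = ⌊$80,257/3⌋ = $26,752 → take SL $26,752. Book value $72,605.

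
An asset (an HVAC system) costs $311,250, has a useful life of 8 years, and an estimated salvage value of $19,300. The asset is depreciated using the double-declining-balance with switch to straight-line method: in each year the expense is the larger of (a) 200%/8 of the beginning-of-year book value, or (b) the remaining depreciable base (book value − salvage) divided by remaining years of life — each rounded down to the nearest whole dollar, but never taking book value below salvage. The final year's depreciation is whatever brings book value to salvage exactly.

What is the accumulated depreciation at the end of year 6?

Depreciable base = $311,250 − $19,300 = $291,950.
Year 1: DB = ⌊$311,250 × 200%/8⌋ = $77,812; SL = ⌊$291,950/8⌋ = $36,493 → take DB $77,812. Book value $233,438.
Year 2: DB = ⌊$233,438 × 200%/8⌋ = $58,359; SL = ⌊$214,138/7⌋ = $30,591 → take DB $58,359. Book value $175,079.
Year 3: DB = ⌊$175,079 × 200%/8⌋ = $43,769; SL = ⌊$155,779/6⌋ = $25,963 → take DB $43,769. Book value $131,310.
Year 4: DB = ⌊$131,310 × 200%/8⌋ = $32,827; SL = ⌊$112,010/5⌋ = $22,402 → take DB $32,827. Book value $98,483.
Year 5: DB = ⌊$98,483 × 200%/8⌋ = $24,620; SL = ⌊$79,183/4⌋ = $19,795 → take DB $24,620. Book value $73,863.
Year 6: DB = ⌊$73,863 × 200%/8⌋ = $18,465; SL = ⌊$54,563/3⌋ = $18,187 → take DB $18,465. Book value $55,398.
Accumulated through year 6 = $311,250 − $55,398 = $255,852.

$255,852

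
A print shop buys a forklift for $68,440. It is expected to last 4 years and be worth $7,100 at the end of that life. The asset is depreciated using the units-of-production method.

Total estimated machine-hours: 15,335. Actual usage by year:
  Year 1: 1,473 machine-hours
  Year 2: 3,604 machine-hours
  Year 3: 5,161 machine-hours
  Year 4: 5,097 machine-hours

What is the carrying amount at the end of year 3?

Depreciable base = $68,440 − $7,100 = $61,340.
Rate = $61,340 / 15,335 machine-hours = $4 per machine-hour.
Year 1: 1,473 × $4 = $5,892. Book value $62,548.
Year 2: 3,604 × $4 = $14,416. Book value $48,132.
Year 3: 5,161 × $4 = $20,644. Book value $27,488.

$27,488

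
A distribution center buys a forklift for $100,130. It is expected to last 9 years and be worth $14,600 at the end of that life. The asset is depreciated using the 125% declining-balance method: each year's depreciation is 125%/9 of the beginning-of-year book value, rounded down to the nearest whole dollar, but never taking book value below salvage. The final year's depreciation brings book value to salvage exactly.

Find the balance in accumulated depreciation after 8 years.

$69,855

Depreciable base = $100,130 − $14,600 = $85,530.
Year 1: ⌊$100,130 × 125%/9⌋ = $13,906. Book value $86,224.
Year 2: ⌊$86,224 × 125%/9⌋ = $11,975. Book value $74,249.
Year 3: ⌊$74,249 × 125%/9⌋ = $10,312. Book value $63,937.
Year 4: ⌊$63,937 × 125%/9⌋ = $8,880. Book value $55,057.
Year 5: ⌊$55,057 × 125%/9⌋ = $7,646. Book value $47,411.
Year 6: ⌊$47,411 × 125%/9⌋ = $6,584. Book value $40,827.
Year 7: ⌊$40,827 × 125%/9⌋ = $5,670. Book value $35,157.
Year 8: ⌊$35,157 × 125%/9⌋ = $4,882. Book value $30,275.
Accumulated through year 8 = $100,130 − $30,275 = $69,855.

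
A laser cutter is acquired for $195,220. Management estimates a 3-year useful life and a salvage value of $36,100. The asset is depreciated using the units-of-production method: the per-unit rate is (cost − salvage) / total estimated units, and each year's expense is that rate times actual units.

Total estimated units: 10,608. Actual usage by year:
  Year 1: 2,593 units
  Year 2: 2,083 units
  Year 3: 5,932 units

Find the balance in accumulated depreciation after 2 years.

Depreciable base = $195,220 − $36,100 = $159,120.
Rate = $159,120 / 10,608 units = $15 per unit.
Year 1: 2,593 × $15 = $38,895. Book value $156,325.
Year 2: 2,083 × $15 = $31,245. Book value $125,080.
Accumulated through year 2 = $195,220 − $125,080 = $70,140.

$70,140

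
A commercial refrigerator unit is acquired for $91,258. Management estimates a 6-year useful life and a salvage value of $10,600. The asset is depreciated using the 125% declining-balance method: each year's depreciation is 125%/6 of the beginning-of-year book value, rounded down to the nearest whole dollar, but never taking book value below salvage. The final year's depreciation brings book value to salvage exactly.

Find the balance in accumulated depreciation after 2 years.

Depreciable base = $91,258 − $10,600 = $80,658.
Year 1: ⌊$91,258 × 125%/6⌋ = $19,012. Book value $72,246.
Year 2: ⌊$72,246 × 125%/6⌋ = $15,051. Book value $57,195.
Accumulated through year 2 = $91,258 − $57,195 = $34,063.

$34,063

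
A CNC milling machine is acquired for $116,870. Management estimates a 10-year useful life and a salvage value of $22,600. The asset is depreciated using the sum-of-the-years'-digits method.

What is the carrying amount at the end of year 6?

Depreciable base = $116,870 − $22,600 = $94,270.
Sum of the years' digits = 10+9+8+7+6+5+4+3+2+1 = 55.
Year 1: $94,270 × 10/55 = $17,140. Book value $99,730.
Year 2: $94,270 × 9/55 = $15,426. Book value $84,304.
Year 3: $94,270 × 8/55 = $13,712. Book value $70,592.
Year 4: $94,270 × 7/55 = $11,998. Book value $58,594.
Year 5: $94,270 × 6/55 = $10,284. Book value $48,310.
Year 6: $94,270 × 5/55 = $8,570. Book value $39,740.

$39,740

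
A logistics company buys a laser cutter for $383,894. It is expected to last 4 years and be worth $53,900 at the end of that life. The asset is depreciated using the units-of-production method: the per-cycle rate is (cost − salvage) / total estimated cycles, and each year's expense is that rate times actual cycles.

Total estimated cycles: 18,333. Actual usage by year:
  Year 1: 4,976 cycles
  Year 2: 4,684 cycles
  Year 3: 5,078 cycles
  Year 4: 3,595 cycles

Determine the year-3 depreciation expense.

Depreciable base = $383,894 − $53,900 = $329,994.
Rate = $329,994 / 18,333 cycles = $18 per cycle.
Year 1: 4,976 × $18 = $89,568. Book value $294,326.
Year 2: 4,684 × $18 = $84,312. Book value $210,014.
Year 3: 5,078 × $18 = $91,404. Book value $118,610.

$91,404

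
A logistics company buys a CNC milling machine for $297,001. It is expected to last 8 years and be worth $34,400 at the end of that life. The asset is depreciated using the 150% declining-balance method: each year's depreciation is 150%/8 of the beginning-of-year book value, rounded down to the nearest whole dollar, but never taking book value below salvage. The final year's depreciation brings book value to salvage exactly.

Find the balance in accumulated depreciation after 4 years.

$167,564

Depreciable base = $297,001 − $34,400 = $262,601.
Year 1: ⌊$297,001 × 150%/8⌋ = $55,687. Book value $241,314.
Year 2: ⌊$241,314 × 150%/8⌋ = $45,246. Book value $196,068.
Year 3: ⌊$196,068 × 150%/8⌋ = $36,762. Book value $159,306.
Year 4: ⌊$159,306 × 150%/8⌋ = $29,869. Book value $129,437.
Accumulated through year 4 = $297,001 − $129,437 = $167,564.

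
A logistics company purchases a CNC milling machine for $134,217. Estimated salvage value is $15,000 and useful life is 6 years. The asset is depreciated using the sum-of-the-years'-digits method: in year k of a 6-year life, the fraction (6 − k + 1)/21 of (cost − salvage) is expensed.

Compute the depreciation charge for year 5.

$11,354

Depreciable base = $134,217 − $15,000 = $119,217.
Sum of the years' digits = 6+5+4+3+2+1 = 21.
Year 1: $119,217 × 6/21 = $34,062. Book value $100,155.
Year 2: $119,217 × 5/21 = $28,385. Book value $71,770.
Year 3: $119,217 × 4/21 = $22,708. Book value $49,062.
Year 4: $119,217 × 3/21 = $17,031. Book value $32,031.
Year 5: $119,217 × 2/21 = $11,354. Book value $20,677.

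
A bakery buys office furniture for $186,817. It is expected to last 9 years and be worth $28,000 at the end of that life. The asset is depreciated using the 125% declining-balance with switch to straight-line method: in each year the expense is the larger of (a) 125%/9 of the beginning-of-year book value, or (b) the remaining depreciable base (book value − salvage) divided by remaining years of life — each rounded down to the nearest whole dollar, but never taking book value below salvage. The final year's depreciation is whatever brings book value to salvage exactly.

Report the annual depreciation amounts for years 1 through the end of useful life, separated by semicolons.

Depreciable base = $186,817 − $28,000 = $158,817.
Year 1: DB = ⌊$186,817 × 125%/9⌋ = $25,946; SL = ⌊$158,817/9⌋ = $17,646 → take DB $25,946. Book value $160,871.
Year 2: DB = ⌊$160,871 × 125%/9⌋ = $22,343; SL = ⌊$132,871/8⌋ = $16,608 → take DB $22,343. Book value $138,528.
Year 3: DB = ⌊$138,528 × 125%/9⌋ = $19,240; SL = ⌊$110,528/7⌋ = $15,789 → take DB $19,240. Book value $119,288.
Year 4: DB = ⌊$119,288 × 125%/9⌋ = $16,567; SL = ⌊$91,288/6⌋ = $15,214 → take DB $16,567. Book value $102,721.
Year 5: DB = ⌊$102,721 × 125%/9⌋ = $14,266; SL = ⌊$74,721/5⌋ = $14,944 → take SL $14,944. Book value $87,777.
Year 6: DB = ⌊$87,777 × 125%/9⌋ = $12,191; SL = ⌊$59,777/4⌋ = $14,944 → take SL $14,944. Book value $72,833.
Year 7: DB = ⌊$72,833 × 125%/9⌋ = $10,115; SL = ⌊$44,833/3⌋ = $14,944 → take SL $14,944. Book value $57,889.
Year 8: DB = ⌊$57,889 × 125%/9⌋ = $8,040; SL = ⌊$29,889/2⌋ = $14,944 → take SL $14,944. Book value $42,945.
Year 9 (final): $42,945 − $28,000 = $14,945. Book value $28,000.

$25,946; $22,343; $19,240; $16,567; $14,944; $14,944; $14,944; $14,944; $14,945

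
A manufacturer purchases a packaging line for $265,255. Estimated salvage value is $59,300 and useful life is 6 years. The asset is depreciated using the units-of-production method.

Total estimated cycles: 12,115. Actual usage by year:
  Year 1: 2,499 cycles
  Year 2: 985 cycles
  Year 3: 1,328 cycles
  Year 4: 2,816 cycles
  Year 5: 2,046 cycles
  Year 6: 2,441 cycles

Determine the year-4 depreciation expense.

Depreciable base = $265,255 − $59,300 = $205,955.
Rate = $205,955 / 12,115 cycles = $17 per cycle.
Year 1: 2,499 × $17 = $42,483. Book value $222,772.
Year 2: 985 × $17 = $16,745. Book value $206,027.
Year 3: 1,328 × $17 = $22,576. Book value $183,451.
Year 4: 2,816 × $17 = $47,872. Book value $135,579.

$47,872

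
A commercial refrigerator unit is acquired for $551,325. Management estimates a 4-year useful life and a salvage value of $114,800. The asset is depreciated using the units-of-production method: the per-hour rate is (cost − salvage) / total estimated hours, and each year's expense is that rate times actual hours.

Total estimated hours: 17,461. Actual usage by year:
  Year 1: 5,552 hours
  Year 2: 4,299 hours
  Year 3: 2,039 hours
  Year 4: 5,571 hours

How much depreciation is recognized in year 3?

$50,975

Depreciable base = $551,325 − $114,800 = $436,525.
Rate = $436,525 / 17,461 hours = $25 per hour.
Year 1: 5,552 × $25 = $138,800. Book value $412,525.
Year 2: 4,299 × $25 = $107,475. Book value $305,050.
Year 3: 2,039 × $25 = $50,975. Book value $254,075.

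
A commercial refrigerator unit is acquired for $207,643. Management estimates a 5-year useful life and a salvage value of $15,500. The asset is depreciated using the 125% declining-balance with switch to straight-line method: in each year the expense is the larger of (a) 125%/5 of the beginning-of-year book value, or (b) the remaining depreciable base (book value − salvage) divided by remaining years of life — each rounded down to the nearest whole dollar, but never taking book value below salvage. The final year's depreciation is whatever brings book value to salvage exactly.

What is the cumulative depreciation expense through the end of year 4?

Depreciable base = $207,643 − $15,500 = $192,143.
Year 1: DB = ⌊$207,643 × 125%/5⌋ = $51,910; SL = ⌊$192,143/5⌋ = $38,428 → take DB $51,910. Book value $155,733.
Year 2: DB = ⌊$155,733 × 125%/5⌋ = $38,933; SL = ⌊$140,233/4⌋ = $35,058 → take DB $38,933. Book value $116,800.
Year 3: DB = ⌊$116,800 × 125%/5⌋ = $29,200; SL = ⌊$101,300/3⌋ = $33,766 → take SL $33,766. Book value $83,034.
Year 4: DB = ⌊$83,034 × 125%/5⌋ = $20,758; SL = ⌊$67,534/2⌋ = $33,767 → take SL $33,767. Book value $49,267.
Accumulated through year 4 = $207,643 − $49,267 = $158,376.

$158,376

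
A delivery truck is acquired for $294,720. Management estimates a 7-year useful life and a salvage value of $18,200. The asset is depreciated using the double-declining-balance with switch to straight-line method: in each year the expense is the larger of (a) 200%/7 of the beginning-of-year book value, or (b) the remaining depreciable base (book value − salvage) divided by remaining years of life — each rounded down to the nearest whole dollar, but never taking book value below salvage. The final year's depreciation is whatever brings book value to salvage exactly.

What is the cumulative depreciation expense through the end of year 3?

$187,314

Depreciable base = $294,720 − $18,200 = $276,520.
Year 1: DB = ⌊$294,720 × 200%/7⌋ = $84,205; SL = ⌊$276,520/7⌋ = $39,502 → take DB $84,205. Book value $210,515.
Year 2: DB = ⌊$210,515 × 200%/7⌋ = $60,147; SL = ⌊$192,315/6⌋ = $32,052 → take DB $60,147. Book value $150,368.
Year 3: DB = ⌊$150,368 × 200%/7⌋ = $42,962; SL = ⌊$132,168/5⌋ = $26,433 → take DB $42,962. Book value $107,406.
Accumulated through year 3 = $294,720 − $107,406 = $187,314.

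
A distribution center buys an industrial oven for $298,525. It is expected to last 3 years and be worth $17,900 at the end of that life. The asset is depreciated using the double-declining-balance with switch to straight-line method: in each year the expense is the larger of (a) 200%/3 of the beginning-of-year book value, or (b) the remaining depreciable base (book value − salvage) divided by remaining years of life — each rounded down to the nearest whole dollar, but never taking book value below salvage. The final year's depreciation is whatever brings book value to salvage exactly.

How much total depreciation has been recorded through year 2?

$265,355

Depreciable base = $298,525 − $17,900 = $280,625.
Year 1: DB = ⌊$298,525 × 200%/3⌋ = $199,016; SL = ⌊$280,625/3⌋ = $93,541 → take DB $199,016. Book value $99,509.
Year 2: DB = ⌊$99,509 × 200%/3⌋ = $66,339; SL = ⌊$81,609/2⌋ = $40,804 → take DB $66,339. Book value $33,170.
Accumulated through year 2 = $298,525 − $33,170 = $265,355.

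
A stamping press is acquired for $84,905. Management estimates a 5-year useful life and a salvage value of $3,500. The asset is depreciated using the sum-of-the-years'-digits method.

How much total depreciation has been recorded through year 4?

$75,978

Depreciable base = $84,905 − $3,500 = $81,405.
Sum of the years' digits = 5+4+3+2+1 = 15.
Year 1: $81,405 × 5/15 = $27,135. Book value $57,770.
Year 2: $81,405 × 4/15 = $21,708. Book value $36,062.
Year 3: $81,405 × 3/15 = $16,281. Book value $19,781.
Year 4: $81,405 × 2/15 = $10,854. Book value $8,927.
Accumulated through year 4 = $84,905 − $8,927 = $75,978.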